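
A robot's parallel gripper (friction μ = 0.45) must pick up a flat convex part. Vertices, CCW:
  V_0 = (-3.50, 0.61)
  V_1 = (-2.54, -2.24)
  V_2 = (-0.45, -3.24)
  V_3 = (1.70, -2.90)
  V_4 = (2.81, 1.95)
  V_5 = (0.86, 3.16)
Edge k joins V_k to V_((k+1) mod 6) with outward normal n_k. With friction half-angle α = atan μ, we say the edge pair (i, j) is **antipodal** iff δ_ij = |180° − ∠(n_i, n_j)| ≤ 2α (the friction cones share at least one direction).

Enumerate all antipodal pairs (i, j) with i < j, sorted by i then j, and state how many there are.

count = 6; pairs: (0,3), (0,4), (1,4), (2,4), (2,5), (3,5)

α = atan 0.45 = 24.23°;  2α = 48.46°
n_0 = (-0.9477, -0.3192)
n_1 = (-0.4316, -0.9021)
n_2 = (+0.1562, -0.9877)
n_3 = (+0.9748, -0.2231)
n_4 = (+0.5273, +0.8497)
n_5 = (-0.5049, +0.8632)
  (0,1): δ = 134.19°  ·
  (0,2): δ = 99.63°  ·
  (0,3): δ = 31.51°  ✓
  (0,4): δ = 39.56°  ✓
  (0,5): δ = 101.71°  ·
  (1,2): δ = 145.44°  ·
  (1,3): δ = 77.32°  ·
  (1,4): δ = 6.25°  ✓
  (1,5): δ = 55.89°  ·
  (2,3): δ = 111.88°  ·
  (2,4): δ = 40.81°  ✓
  (2,5): δ = 21.34°  ✓
  (3,4): δ = 108.93°  ·
  (3,5): δ = 46.79°  ✓
  (4,5): δ = 117.86°  ·
antipodal pairs: 6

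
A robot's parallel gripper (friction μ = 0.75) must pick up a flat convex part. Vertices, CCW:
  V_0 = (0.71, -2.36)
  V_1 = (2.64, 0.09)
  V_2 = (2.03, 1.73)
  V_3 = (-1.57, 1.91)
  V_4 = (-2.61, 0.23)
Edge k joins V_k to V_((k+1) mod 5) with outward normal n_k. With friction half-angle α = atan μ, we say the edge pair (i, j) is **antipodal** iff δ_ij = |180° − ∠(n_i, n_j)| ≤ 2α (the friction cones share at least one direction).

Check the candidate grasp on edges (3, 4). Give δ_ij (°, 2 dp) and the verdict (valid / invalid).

δ = 96.20°, invalid

α = atan 0.75 = 36.87°;  2α = 73.74°
edge 3: e_3 = (-1.04, -1.68);  n_3 = (-0.8503, +0.5264)
edge 4: e_4 = (+3.32, -2.59);  n_4 = (-0.6151, -0.7885)
∠(n_3, n_4) = 83.80°
δ = |180° − 83.80°| = 96.20°
96.20° > 2α = 73.74°  →  invalid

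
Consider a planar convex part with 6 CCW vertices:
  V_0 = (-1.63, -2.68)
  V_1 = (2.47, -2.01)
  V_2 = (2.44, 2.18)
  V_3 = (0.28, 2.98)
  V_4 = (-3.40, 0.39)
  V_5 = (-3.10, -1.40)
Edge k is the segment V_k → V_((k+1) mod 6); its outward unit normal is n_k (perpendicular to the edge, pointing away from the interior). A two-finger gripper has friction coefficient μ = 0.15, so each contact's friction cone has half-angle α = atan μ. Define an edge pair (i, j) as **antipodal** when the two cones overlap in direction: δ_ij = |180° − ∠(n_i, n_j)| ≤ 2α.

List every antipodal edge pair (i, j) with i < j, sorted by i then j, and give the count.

α = atan 0.15 = 8.53°;  2α = 17.06°
n_0 = (+0.1613, -0.9869)
n_1 = (+1.0000, +0.0072)
n_2 = (+0.3473, +0.9377)
n_3 = (-0.5755, +0.8178)
n_4 = (-0.9862, -0.1653)
n_5 = (-0.6567, -0.7542)
  (0,1): δ = 98.87°  ·
  (0,2): δ = 29.60°  ·
  (0,3): δ = 25.86°  ·
  (0,4): δ = 90.23°  ·
  (0,5): δ = 129.67°  ·
  (1,2): δ = 110.73°  ·
  (1,3): δ = 55.27°  ·
  (1,4): δ = 9.10°  ✓
  (1,5): δ = 48.54°  ·
  (2,3): δ = 124.54°  ·
  (2,4): δ = 60.16°  ·
  (2,5): δ = 20.72°  ·
  (3,4): δ = 115.62°  ·
  (3,5): δ = 76.19°  ·
  (4,5): δ = 140.56°  ·
antipodal pairs: 1

count = 1; pairs: (1,4)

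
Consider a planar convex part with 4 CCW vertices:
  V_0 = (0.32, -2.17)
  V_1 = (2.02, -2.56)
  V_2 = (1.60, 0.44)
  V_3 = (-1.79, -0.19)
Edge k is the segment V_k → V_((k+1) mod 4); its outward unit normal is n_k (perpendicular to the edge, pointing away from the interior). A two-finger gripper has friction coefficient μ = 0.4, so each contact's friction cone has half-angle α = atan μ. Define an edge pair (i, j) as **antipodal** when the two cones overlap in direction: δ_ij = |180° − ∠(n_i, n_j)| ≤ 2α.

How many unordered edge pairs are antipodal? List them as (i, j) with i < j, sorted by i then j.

α = atan 0.4 = 21.80°;  2α = 43.60°
n_0 = (-0.2236, -0.9747)
n_1 = (+0.9903, +0.1386)
n_2 = (-0.1827, +0.9832)
n_3 = (-0.6843, -0.7292)
  (0,1): δ = 69.11°  ·
  (0,2): δ = 23.45°  ✓
  (0,3): δ = 149.74°  ·
  (1,2): δ = 87.44°  ·
  (1,3): δ = 38.85°  ✓
  (2,3): δ = 53.71°  ·
antipodal pairs: 2

count = 2; pairs: (0,2), (1,3)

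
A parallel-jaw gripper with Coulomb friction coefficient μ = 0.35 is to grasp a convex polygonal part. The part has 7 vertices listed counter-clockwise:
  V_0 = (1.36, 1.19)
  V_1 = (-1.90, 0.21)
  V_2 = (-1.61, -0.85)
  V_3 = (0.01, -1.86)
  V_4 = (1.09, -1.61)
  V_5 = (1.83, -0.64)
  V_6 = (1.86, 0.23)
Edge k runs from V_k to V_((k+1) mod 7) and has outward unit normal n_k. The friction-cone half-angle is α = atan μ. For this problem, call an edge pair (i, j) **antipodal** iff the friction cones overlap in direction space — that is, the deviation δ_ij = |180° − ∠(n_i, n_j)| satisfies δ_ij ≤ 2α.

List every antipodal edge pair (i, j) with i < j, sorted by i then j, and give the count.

count = 5; pairs: (0,3), (0,4), (1,5), (1,6), (2,6)

α = atan 0.35 = 19.29°;  2α = 38.58°
n_0 = (-0.2879, +0.9577)
n_1 = (-0.9646, -0.2639)
n_2 = (-0.5291, -0.8486)
n_3 = (+0.2255, -0.9742)
n_4 = (+0.7951, -0.6065)
n_5 = (+0.9994, -0.0345)
n_6 = (+0.8869, +0.4619)
  (0,1): δ = 91.43°  ·
  (0,2): δ = 48.67°  ·
  (0,3): δ = 3.70°  ✓
  (0,4): δ = 35.93°  ✓
  (0,5): δ = 71.29°  ·
  (0,6): δ = 100.78°  ·
  (1,2): δ = 137.24°  ·
  (1,3): δ = 92.27°  ·
  (1,4): δ = 52.64°  ·
  (1,5): δ = 17.28°  ✓
  (1,6): δ = 12.21°  ✓
  (2,3): δ = 135.02°  ·
  (2,4): δ = 95.40°  ·
  (2,5): δ = 60.03°  ·
  (2,6): δ = 30.55°  ✓
  (3,4): δ = 140.37°  ·
  (3,5): δ = 105.01°  ·
  (3,6): δ = 75.52°  ·
  (4,5): δ = 144.64°  ·
  (4,6): δ = 115.15°  ·
  (5,6): δ = 150.51°  ·
antipodal pairs: 5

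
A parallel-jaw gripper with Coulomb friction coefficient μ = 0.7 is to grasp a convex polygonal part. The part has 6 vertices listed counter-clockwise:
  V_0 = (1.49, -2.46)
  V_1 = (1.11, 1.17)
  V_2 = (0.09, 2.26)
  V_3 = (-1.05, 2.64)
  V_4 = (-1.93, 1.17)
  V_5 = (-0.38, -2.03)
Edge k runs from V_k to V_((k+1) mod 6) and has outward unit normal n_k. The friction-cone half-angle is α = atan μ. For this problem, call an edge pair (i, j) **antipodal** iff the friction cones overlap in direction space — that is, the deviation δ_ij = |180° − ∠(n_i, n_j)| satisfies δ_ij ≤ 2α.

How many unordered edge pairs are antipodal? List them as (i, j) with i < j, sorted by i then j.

α = atan 0.7 = 34.99°;  2α = 69.98°
n_0 = (+0.9946, +0.1041)
n_1 = (+0.7302, +0.6833)
n_2 = (+0.3162, +0.9487)
n_3 = (-0.8580, +0.5136)
n_4 = (-0.9000, -0.4359)
n_5 = (-0.2241, -0.9746)
  (0,1): δ = 142.88°  ·
  (0,2): δ = 114.41°  ·
  (0,3): δ = 36.88°  ✓
  (0,4): δ = 19.87°  ✓
  (0,5): δ = 71.07°  ·
  (1,2): δ = 151.53°  ·
  (1,3): δ = 74.01°  ·
  (1,4): δ = 17.26°  ✓
  (1,5): δ = 33.95°  ✓
  (2,3): δ = 102.47°  ·
  (2,4): δ = 45.72°  ✓
  (2,5): δ = 5.49°  ✓
  (3,4): δ = 123.25°  ·
  (3,5): δ = 72.04°  ·
  (4,5): δ = 128.79°  ·
antipodal pairs: 6

count = 6; pairs: (0,3), (0,4), (1,4), (1,5), (2,4), (2,5)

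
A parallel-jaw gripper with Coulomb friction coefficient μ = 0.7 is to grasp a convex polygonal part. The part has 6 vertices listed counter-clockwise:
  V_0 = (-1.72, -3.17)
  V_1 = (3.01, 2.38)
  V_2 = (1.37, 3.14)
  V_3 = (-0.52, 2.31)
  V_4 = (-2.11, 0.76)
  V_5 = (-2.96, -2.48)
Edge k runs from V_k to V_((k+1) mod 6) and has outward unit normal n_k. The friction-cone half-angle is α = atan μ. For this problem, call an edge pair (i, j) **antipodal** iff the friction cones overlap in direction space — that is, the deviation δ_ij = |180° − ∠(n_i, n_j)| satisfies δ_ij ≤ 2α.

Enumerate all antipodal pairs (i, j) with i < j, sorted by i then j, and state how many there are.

count = 5; pairs: (0,2), (0,3), (0,4), (1,5), (2,5)

α = atan 0.7 = 34.99°;  2α = 69.98°
n_0 = (+0.7611, -0.6486)
n_1 = (+0.4205, +0.9073)
n_2 = (-0.4021, +0.9156)
n_3 = (-0.6980, +0.7161)
n_4 = (-0.9673, +0.2538)
n_5 = (-0.4862, -0.8738)
  (0,1): δ = 74.42°  ·
  (0,2): δ = 25.85°  ✓
  (0,3): δ = 5.29°  ✓
  (0,4): δ = 25.74°  ✓
  (0,5): δ = 101.35°  ·
  (1,2): δ = 131.43°  ·
  (1,3): δ = 110.87°  ·
  (1,4): δ = 79.84°  ·
  (1,5): δ = 4.23°  ✓
  (2,3): δ = 159.44°  ·
  (2,4): δ = 128.41°  ·
  (2,5): δ = 52.80°  ✓
  (3,4): δ = 148.97°  ·
  (3,5): δ = 73.36°  ·
  (4,5): δ = 104.39°  ·
antipodal pairs: 5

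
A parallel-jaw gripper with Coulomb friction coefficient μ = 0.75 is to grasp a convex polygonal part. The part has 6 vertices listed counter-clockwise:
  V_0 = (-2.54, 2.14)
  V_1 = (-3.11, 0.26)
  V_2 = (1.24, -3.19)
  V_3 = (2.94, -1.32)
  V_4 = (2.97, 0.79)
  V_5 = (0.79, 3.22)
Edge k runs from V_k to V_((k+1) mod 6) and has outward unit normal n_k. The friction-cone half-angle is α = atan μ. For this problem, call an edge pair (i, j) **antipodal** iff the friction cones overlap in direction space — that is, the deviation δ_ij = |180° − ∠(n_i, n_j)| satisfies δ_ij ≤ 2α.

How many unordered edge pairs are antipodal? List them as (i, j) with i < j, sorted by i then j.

α = atan 0.75 = 36.87°;  2α = 73.74°
n_0 = (-0.9570, +0.2901)
n_1 = (-0.6214, -0.7835)
n_2 = (+0.7399, -0.6727)
n_3 = (+0.9999, -0.0142)
n_4 = (+0.7444, +0.6678)
n_5 = (-0.3085, +0.9512)
  (0,1): δ = 111.55°  ·
  (0,2): δ = 25.41°  ✓
  (0,3): δ = 16.05°  ✓
  (0,4): δ = 58.76°  ✓
  (0,5): δ = 124.84°  ·
  (1,2): δ = 93.86°  ·
  (1,3): δ = 52.40°  ✓
  (1,4): δ = 9.69°  ✓
  (1,5): δ = 56.39°  ✓
  (2,3): δ = 138.54°  ·
  (2,4): δ = 95.83°  ·
  (2,5): δ = 29.76°  ✓
  (3,4): δ = 137.29°  ·
  (3,5): δ = 71.22°  ✓
  (4,5): δ = 113.93°  ·
antipodal pairs: 8

count = 8; pairs: (0,2), (0,3), (0,4), (1,3), (1,4), (1,5), (2,5), (3,5)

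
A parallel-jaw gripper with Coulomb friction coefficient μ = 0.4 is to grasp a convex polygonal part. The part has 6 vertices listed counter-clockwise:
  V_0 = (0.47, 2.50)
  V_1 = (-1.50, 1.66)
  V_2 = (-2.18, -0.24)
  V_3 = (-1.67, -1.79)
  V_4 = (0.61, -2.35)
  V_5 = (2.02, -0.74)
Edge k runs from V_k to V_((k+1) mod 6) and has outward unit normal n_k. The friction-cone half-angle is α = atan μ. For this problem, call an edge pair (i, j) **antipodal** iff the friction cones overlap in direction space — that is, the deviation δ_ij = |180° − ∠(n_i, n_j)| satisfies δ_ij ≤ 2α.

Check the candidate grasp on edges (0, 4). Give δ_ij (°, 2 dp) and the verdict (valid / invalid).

α = atan 0.4 = 21.80°;  2α = 43.60°
edge 0: e_0 = (-1.97, -0.84);  n_0 = (-0.3922, +0.9199)
edge 4: e_4 = (+1.41, +1.61);  n_4 = (+0.7523, -0.6588)
∠(n_0, n_4) = 154.30°
δ = |180° − 154.30°| = 25.70°
25.70° ≤ 2α = 43.60°  →  valid

δ = 25.70°, valid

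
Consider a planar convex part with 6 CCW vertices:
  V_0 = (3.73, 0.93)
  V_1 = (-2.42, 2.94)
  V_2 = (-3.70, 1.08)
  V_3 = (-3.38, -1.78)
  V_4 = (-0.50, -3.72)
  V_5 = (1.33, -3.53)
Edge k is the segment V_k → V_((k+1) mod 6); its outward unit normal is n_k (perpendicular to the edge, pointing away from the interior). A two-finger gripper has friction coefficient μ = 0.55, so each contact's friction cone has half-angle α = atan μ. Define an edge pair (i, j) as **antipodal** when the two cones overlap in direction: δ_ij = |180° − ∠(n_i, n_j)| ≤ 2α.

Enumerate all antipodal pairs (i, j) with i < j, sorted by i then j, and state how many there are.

α = atan 0.55 = 28.81°;  2α = 57.62°
n_0 = (+0.3107, +0.9505)
n_1 = (-0.8238, +0.5669)
n_2 = (-0.9938, -0.1112)
n_3 = (-0.5587, -0.8294)
n_4 = (+0.1033, -0.9947)
n_5 = (+0.8806, -0.4739)
  (0,1): δ = 106.44°  ·
  (0,2): δ = 65.52°  ·
  (0,3): δ = 15.87°  ✓
  (0,4): δ = 24.03°  ✓
  (0,5): δ = 79.81°  ·
  (1,2): δ = 139.08°  ·
  (1,3): δ = 89.43°  ·
  (1,4): δ = 49.54°  ✓
  (1,5): δ = 6.25°  ✓
  (2,3): δ = 130.35°  ·
  (2,4): δ = 90.46°  ·
  (2,5): δ = 34.67°  ✓
  (3,4): δ = 140.11°  ·
  (3,5): δ = 84.32°  ·
  (4,5): δ = 124.21°  ·
antipodal pairs: 5

count = 5; pairs: (0,3), (0,4), (1,4), (1,5), (2,5)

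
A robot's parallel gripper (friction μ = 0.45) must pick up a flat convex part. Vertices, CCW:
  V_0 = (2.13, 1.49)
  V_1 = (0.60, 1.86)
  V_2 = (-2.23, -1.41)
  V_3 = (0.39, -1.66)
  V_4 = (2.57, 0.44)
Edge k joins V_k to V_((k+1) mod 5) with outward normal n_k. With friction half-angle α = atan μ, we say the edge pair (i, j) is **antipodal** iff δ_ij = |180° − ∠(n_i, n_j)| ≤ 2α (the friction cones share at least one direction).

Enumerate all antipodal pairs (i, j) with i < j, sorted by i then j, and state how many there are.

α = atan 0.45 = 24.23°;  2α = 48.46°
n_0 = (+0.2351, +0.9720)
n_1 = (-0.7561, +0.6544)
n_2 = (-0.0950, -0.9955)
n_3 = (+0.6938, -0.7202)
n_4 = (+0.9223, +0.3865)
  (0,1): δ = 117.28°  ·
  (0,2): δ = 8.14°  ✓
  (0,3): δ = 57.52°  ·
  (0,4): δ = 126.33°  ·
  (1,2): δ = 54.58°  ·
  (1,3): δ = 5.20°  ✓
  (1,4): δ = 63.61°  ·
  (2,3): δ = 130.62°  ·
  (2,4): δ = 61.81°  ·
  (3,4): δ = 111.19°  ·
antipodal pairs: 2

count = 2; pairs: (0,2), (1,3)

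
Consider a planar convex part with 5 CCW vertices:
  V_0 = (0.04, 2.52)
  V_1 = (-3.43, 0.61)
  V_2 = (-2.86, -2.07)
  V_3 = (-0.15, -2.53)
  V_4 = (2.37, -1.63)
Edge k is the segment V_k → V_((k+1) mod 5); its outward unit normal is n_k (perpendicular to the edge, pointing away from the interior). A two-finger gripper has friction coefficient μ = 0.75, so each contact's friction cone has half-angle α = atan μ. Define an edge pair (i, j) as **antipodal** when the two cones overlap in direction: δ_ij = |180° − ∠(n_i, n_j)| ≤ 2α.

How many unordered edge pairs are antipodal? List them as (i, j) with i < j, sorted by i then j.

α = atan 0.75 = 36.87°;  2α = 73.74°
n_0 = (-0.4822, +0.8761)
n_1 = (-0.9781, -0.2080)
n_2 = (-0.1673, -0.9859)
n_3 = (+0.3363, -0.9417)
n_4 = (+0.8720, +0.4896)
  (0,1): δ = 106.82°  ·
  (0,2): δ = 38.46°  ✓
  (0,3): δ = 9.18°  ✓
  (0,4): δ = 90.48°  ·
  (1,2): δ = 111.64°  ·
  (1,3): δ = 82.35°  ·
  (1,4): δ = 17.30°  ✓
  (2,3): δ = 150.71°  ·
  (2,4): δ = 51.05°  ✓
  (3,4): δ = 80.34°  ·
antipodal pairs: 4

count = 4; pairs: (0,2), (0,3), (1,4), (2,4)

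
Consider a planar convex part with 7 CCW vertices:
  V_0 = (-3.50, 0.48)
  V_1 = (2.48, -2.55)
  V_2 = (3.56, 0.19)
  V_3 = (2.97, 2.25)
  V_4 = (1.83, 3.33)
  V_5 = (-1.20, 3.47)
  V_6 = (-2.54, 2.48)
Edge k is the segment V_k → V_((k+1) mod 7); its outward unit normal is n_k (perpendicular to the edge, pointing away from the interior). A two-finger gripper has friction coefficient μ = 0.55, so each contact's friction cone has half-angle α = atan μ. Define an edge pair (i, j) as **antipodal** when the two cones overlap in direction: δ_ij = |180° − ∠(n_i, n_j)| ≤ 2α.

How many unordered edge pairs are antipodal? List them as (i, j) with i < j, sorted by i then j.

count = 6; pairs: (0,2), (0,3), (0,4), (1,5), (1,6), (2,6)

α = atan 0.55 = 28.81°;  2α = 57.62°
n_0 = (-0.4520, -0.8920)
n_1 = (+0.9303, -0.3667)
n_2 = (+0.9613, +0.2753)
n_3 = (+0.6877, +0.7260)
n_4 = (+0.0462, +0.9989)
n_5 = (-0.5942, +0.8043)
n_6 = (-0.9015, +0.4327)
  (0,1): δ = 84.64°  ·
  (0,2): δ = 47.15°  ✓
  (0,3): δ = 16.58°  ✓
  (0,4): δ = 24.23°  ✓
  (0,5): δ = 63.33°  ·
  (0,6): δ = 91.23°  ·
  (1,2): δ = 142.51°  ·
  (1,3): δ = 111.94°  ·
  (1,4): δ = 71.13°  ·
  (1,5): δ = 32.03°  ✓
  (1,6): δ = 4.13°  ✓
  (2,3): δ = 149.43°  ·
  (2,4): δ = 108.63°  ·
  (2,5): δ = 69.52°  ·
  (2,6): δ = 41.62°  ✓
  (3,4): δ = 139.19°  ·
  (3,5): δ = 100.09°  ·
  (3,6): δ = 72.19°  ·
  (4,5): δ = 140.90°  ·
  (4,6): δ = 113.00°  ·
  (5,6): δ = 152.10°  ·
antipodal pairs: 6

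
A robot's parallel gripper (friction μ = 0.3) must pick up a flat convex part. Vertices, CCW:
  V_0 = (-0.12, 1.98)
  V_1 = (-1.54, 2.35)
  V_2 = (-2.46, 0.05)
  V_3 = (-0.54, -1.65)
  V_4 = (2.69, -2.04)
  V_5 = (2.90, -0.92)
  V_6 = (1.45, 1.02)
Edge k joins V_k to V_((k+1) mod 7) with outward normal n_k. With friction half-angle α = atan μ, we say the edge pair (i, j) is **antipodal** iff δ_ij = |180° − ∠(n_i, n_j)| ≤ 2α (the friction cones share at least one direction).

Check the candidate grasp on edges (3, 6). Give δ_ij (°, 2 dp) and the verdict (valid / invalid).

α = atan 0.3 = 16.70°;  2α = 33.40°
edge 3: e_3 = (+3.23, -0.39);  n_3 = (-0.1199, -0.9928)
edge 6: e_6 = (-1.57, +0.96);  n_6 = (+0.5217, +0.8531)
∠(n_3, n_6) = 155.44°
δ = |180° − 155.44°| = 24.56°
24.56° ≤ 2α = 33.40°  →  valid

δ = 24.56°, valid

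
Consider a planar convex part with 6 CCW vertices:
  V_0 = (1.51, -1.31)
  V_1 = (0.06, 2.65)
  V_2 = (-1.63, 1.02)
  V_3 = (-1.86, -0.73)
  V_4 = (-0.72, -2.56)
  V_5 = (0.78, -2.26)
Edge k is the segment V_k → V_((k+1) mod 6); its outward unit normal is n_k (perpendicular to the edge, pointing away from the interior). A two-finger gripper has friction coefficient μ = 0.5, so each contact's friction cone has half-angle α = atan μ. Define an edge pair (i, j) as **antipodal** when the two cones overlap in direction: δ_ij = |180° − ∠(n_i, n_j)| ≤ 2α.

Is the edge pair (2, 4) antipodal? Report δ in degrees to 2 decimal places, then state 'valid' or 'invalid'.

α = atan 0.5 = 26.57°;  2α = 53.13°
edge 2: e_2 = (-0.23, -1.75);  n_2 = (-0.9915, +0.1303)
edge 4: e_4 = (+1.50, +0.30);  n_4 = (+0.1961, -0.9806)
∠(n_2, n_4) = 108.80°
δ = |180° − 108.80°| = 71.20°
71.20° > 2α = 53.13°  →  invalid

δ = 71.20°, invalid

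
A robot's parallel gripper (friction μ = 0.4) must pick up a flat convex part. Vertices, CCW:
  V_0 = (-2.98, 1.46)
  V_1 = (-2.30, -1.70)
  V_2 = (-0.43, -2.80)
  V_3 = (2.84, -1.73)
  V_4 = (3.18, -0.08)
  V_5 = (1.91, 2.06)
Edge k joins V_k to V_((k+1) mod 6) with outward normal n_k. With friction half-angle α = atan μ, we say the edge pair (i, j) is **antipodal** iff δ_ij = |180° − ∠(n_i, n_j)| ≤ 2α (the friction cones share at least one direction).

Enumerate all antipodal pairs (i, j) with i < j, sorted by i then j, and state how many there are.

α = atan 0.4 = 21.80°;  2α = 43.60°
n_0 = (-0.9776, -0.2104)
n_1 = (-0.5070, -0.8619)
n_2 = (+0.3110, -0.9504)
n_3 = (+0.9794, -0.2018)
n_4 = (+0.8600, +0.5104)
n_5 = (-0.1218, +0.9926)
  (0,1): δ = 132.61°  ·
  (0,2): δ = 84.03°  ·
  (0,3): δ = 23.79°  ✓
  (0,4): δ = 18.54°  ✓
  (0,5): δ = 84.85°  ·
  (1,2): δ = 131.42°  ·
  (1,3): δ = 71.18°  ·
  (1,4): δ = 28.85°  ✓
  (1,5): δ = 37.46°  ✓
  (2,3): δ = 119.76°  ·
  (2,4): δ = 77.43°  ·
  (2,5): δ = 11.12°  ✓
  (3,4): δ = 137.67°  ·
  (3,5): δ = 71.36°  ·
  (4,5): δ = 113.69°  ·
antipodal pairs: 5

count = 5; pairs: (0,3), (0,4), (1,4), (1,5), (2,5)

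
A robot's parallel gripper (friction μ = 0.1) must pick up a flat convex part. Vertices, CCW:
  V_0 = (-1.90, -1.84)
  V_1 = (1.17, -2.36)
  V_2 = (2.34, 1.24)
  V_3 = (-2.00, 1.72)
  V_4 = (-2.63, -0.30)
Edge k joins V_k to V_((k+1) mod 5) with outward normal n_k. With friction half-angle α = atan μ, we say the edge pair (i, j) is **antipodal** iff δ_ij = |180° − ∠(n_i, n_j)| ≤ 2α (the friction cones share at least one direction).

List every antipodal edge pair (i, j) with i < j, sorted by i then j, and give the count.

α = atan 0.1 = 5.71°;  2α = 11.42°
n_0 = (-0.1670, -0.9860)
n_1 = (+0.9510, -0.3091)
n_2 = (+0.1099, +0.9939)
n_3 = (-0.9546, +0.2977)
n_4 = (-0.9036, -0.4283)
  (0,1): δ = 98.39°  ·
  (0,2): δ = 3.30°  ✓
  (0,3): δ = 82.29°  ·
  (0,4): δ = 124.98°  ·
  (1,2): δ = 78.31°  ·
  (1,3): δ = 0.68°  ✓
  (1,4): δ = 43.37°  ·
  (2,3): δ = 101.01°  ·
  (2,4): δ = 58.33°  ·
  (3,4): δ = 137.32°  ·
antipodal pairs: 2

count = 2; pairs: (0,2), (1,3)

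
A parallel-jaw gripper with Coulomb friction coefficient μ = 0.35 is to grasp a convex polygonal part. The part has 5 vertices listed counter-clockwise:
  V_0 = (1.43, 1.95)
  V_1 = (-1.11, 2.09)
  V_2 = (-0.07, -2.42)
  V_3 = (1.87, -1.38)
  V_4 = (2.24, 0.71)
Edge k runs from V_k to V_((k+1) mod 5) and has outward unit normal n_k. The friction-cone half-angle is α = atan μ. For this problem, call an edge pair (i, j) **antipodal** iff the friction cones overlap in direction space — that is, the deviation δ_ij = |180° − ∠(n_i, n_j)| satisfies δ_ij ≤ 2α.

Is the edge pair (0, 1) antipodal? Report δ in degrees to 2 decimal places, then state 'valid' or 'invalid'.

δ = 73.86°, invalid

α = atan 0.35 = 19.29°;  2α = 38.58°
edge 0: e_0 = (-2.54, +0.14);  n_0 = (+0.0550, +0.9985)
edge 1: e_1 = (+1.04, -4.51);  n_1 = (-0.9744, -0.2247)
∠(n_0, n_1) = 106.14°
δ = |180° − 106.14°| = 73.86°
73.86° > 2α = 38.58°  →  invalid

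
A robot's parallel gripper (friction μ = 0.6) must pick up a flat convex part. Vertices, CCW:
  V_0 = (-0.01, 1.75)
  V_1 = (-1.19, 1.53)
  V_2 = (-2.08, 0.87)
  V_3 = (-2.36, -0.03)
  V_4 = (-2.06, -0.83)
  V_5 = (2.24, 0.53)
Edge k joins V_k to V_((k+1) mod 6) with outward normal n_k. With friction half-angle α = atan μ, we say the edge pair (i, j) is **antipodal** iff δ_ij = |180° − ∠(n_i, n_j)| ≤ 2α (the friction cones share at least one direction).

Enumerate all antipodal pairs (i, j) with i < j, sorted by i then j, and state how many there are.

count = 5; pairs: (0,4), (1,4), (2,4), (3,5), (4,5)

α = atan 0.6 = 30.96°;  2α = 61.93°
n_0 = (-0.1833, +0.9831)
n_1 = (-0.5957, +0.8032)
n_2 = (-0.9549, +0.2971)
n_3 = (-0.9363, -0.3511)
n_4 = (+0.3016, -0.9534)
n_5 = (+0.4767, +0.8791)
  (0,1): δ = 154.00°  ·
  (0,2): δ = 117.84°  ·
  (0,3): δ = 80.00°  ·
  (0,4): δ = 6.99°  ✓
  (0,5): δ = 140.97°  ·
  (1,2): δ = 143.84°  ·
  (1,3): δ = 106.00°  ·
  (1,4): δ = 19.01°  ✓
  (1,5): δ = 114.97°  ·
  (2,3): δ = 142.16°  ·
  (2,4): δ = 55.17°  ✓
  (2,5): δ = 78.81°  ·
  (3,4): δ = 93.00°  ·
  (3,5): δ = 40.98°  ✓
  (4,5): δ = 46.02°  ✓
antipodal pairs: 5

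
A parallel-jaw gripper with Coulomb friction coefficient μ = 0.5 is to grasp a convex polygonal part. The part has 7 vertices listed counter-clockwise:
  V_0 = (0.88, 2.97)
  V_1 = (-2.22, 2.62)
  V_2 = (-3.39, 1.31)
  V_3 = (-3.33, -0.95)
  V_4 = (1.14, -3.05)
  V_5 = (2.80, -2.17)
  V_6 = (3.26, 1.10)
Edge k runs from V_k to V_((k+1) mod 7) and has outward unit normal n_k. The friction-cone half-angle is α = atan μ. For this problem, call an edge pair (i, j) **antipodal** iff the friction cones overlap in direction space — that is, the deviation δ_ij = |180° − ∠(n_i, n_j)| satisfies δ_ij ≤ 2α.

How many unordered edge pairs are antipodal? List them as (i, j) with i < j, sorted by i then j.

α = atan 0.5 = 26.57°;  2α = 53.13°
n_0 = (-0.1122, +0.9937)
n_1 = (-0.7458, +0.6661)
n_2 = (-0.9996, -0.0265)
n_3 = (-0.4252, -0.9051)
n_4 = (+0.4684, -0.8835)
n_5 = (+0.9903, -0.1393)
n_6 = (+0.6178, +0.7863)
  (0,1): δ = 138.21°  ·
  (0,2): δ = 94.92°  ·
  (0,3): δ = 31.61°  ✓
  (0,4): δ = 21.49°  ✓
  (0,5): δ = 75.55°  ·
  (0,6): δ = 135.40°  ·
  (1,2): δ = 136.71°  ·
  (1,3): δ = 73.40°  ·
  (1,4): δ = 20.30°  ✓
  (1,5): δ = 33.76°  ✓
  (1,6): δ = 93.61°  ·
  (2,3): δ = 116.68°  ·
  (2,4): δ = 63.59°  ·
  (2,5): δ = 9.53°  ✓
  (2,6): δ = 50.32°  ✓
  (3,4): δ = 126.91°  ·
  (3,5): δ = 72.84°  ·
  (3,6): δ = 12.99°  ✓
  (4,5): δ = 125.94°  ·
  (4,6): δ = 66.09°  ·
  (5,6): δ = 120.15°  ·
antipodal pairs: 7

count = 7; pairs: (0,3), (0,4), (1,4), (1,5), (2,5), (2,6), (3,6)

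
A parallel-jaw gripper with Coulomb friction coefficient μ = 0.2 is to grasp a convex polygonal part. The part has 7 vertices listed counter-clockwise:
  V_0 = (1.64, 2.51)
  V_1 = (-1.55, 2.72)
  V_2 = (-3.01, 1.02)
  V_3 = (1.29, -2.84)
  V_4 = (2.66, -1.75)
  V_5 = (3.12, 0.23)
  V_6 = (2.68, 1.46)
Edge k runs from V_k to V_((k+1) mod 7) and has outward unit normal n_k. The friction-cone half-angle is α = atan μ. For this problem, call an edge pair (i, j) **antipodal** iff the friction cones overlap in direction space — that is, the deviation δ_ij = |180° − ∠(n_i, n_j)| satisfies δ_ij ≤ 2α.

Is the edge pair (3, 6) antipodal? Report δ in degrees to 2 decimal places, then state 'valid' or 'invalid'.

α = atan 0.2 = 11.31°;  2α = 22.62°
edge 3: e_3 = (+1.37, +1.09);  n_3 = (+0.6226, -0.7825)
edge 6: e_6 = (-1.04, +1.05);  n_6 = (+0.7105, +0.7037)
∠(n_3, n_6) = 96.22°
δ = |180° − 96.22°| = 83.78°
83.78° > 2α = 22.62°  →  invalid

δ = 83.78°, invalid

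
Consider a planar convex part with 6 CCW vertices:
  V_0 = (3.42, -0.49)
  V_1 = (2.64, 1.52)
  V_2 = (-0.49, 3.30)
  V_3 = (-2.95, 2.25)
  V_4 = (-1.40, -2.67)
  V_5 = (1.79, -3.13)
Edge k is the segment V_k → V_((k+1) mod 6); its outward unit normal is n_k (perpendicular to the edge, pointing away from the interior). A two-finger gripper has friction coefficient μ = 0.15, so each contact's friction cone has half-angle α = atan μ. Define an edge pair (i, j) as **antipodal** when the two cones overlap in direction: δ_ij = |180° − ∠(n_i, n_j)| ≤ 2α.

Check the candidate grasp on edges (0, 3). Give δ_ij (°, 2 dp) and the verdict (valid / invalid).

α = atan 0.15 = 8.53°;  2α = 17.06°
edge 0: e_0 = (-0.78, +2.01);  n_0 = (+0.9323, +0.3618)
edge 3: e_3 = (+1.55, -4.92);  n_3 = (-0.9538, -0.3005)
∠(n_0, n_3) = 176.28°
δ = |180° − 176.28°| = 3.72°
3.72° ≤ 2α = 17.06°  →  valid

δ = 3.72°, valid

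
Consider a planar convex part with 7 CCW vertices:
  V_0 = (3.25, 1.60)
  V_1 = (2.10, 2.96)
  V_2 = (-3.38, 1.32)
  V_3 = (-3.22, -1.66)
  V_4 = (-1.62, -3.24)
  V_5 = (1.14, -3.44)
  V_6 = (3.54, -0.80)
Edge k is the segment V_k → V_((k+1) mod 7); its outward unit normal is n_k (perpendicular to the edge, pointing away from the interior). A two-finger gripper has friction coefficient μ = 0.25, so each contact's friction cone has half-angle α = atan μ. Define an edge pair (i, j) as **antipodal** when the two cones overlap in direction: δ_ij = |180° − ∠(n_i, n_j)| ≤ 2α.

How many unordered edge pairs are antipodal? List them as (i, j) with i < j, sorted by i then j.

α = atan 0.25 = 14.04°;  2α = 28.07°
n_0 = (+0.7636, +0.6457)
n_1 = (-0.2867, +0.9580)
n_2 = (-0.9986, -0.0536)
n_3 = (-0.7026, -0.7115)
n_4 = (-0.0723, -0.9974)
n_5 = (+0.7399, -0.6727)
n_6 = (+0.9928, +0.1200)
  (0,1): δ = 113.56°  ·
  (0,2): δ = 37.14°  ·
  (0,3): δ = 5.14°  ✓
  (0,4): δ = 45.64°  ·
  (0,5): δ = 97.51°  ·
  (0,6): δ = 146.67°  ·
  (1,2): δ = 103.59°  ·
  (1,3): δ = 61.30°  ·
  (1,4): δ = 20.81°  ✓
  (1,5): δ = 31.07°  ·
  (1,6): δ = 80.23°  ·
  (2,3): δ = 137.71°  ·
  (2,4): δ = 97.22°  ·
  (2,5): δ = 45.35°  ·
  (2,6): δ = 3.82°  ✓
  (3,4): δ = 139.50°  ·
  (3,5): δ = 87.63°  ·
  (3,6): δ = 38.47°  ·
  (4,5): δ = 128.13°  ·
  (4,6): δ = 78.97°  ·
  (5,6): δ = 130.84°  ·
antipodal pairs: 3

count = 3; pairs: (0,3), (1,4), (2,6)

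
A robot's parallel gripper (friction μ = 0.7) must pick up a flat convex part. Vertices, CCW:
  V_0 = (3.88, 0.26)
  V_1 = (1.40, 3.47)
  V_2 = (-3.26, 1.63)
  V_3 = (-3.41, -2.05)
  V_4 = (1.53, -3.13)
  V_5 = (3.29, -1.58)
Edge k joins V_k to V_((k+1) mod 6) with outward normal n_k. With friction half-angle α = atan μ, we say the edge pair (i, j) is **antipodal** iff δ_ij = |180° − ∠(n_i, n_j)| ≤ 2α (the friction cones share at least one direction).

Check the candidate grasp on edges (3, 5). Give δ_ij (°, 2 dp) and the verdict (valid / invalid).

α = atan 0.7 = 34.99°;  2α = 69.98°
edge 3: e_3 = (+4.94, -1.08);  n_3 = (-0.2136, -0.9769)
edge 5: e_5 = (+0.59, +1.84);  n_5 = (+0.9522, -0.3053)
∠(n_3, n_5) = 84.55°
δ = |180° − 84.55°| = 95.45°
95.45° > 2α = 69.98°  →  invalid

δ = 95.45°, invalid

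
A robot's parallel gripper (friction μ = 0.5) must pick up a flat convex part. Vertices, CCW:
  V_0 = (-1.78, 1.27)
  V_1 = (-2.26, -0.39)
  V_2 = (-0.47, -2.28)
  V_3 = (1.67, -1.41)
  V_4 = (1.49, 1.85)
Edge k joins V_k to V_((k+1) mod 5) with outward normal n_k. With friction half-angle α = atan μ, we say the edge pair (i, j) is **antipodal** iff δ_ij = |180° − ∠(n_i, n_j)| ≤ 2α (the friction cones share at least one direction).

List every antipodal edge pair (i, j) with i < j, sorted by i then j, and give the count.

α = atan 0.5 = 26.57°;  2α = 53.13°
n_0 = (-0.9606, +0.2778)
n_1 = (-0.7261, -0.6876)
n_2 = (+0.3766, -0.9264)
n_3 = (+0.9985, +0.0551)
n_4 = (-0.1746, +0.9846)
  (0,1): δ = 120.43°  ·
  (0,2): δ = 51.75°  ✓
  (0,3): δ = 19.29°  ✓
  (0,4): δ = 116.19°  ·
  (1,2): δ = 111.32°  ·
  (1,3): δ = 40.28°  ✓
  (1,4): δ = 56.61°  ·
  (2,3): δ = 108.96°  ·
  (2,4): δ = 12.07°  ✓
  (3,4): δ = 83.10°  ·
antipodal pairs: 4

count = 4; pairs: (0,2), (0,3), (1,3), (2,4)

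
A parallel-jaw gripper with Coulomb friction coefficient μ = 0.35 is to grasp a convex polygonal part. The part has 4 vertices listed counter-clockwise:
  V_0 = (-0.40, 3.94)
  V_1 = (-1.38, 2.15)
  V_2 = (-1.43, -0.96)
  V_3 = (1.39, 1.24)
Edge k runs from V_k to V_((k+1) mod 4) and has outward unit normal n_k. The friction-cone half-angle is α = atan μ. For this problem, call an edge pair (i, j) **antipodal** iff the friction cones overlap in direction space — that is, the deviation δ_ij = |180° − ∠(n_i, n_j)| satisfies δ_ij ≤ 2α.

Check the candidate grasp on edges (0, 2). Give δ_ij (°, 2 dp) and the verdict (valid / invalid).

α = atan 0.35 = 19.29°;  2α = 38.58°
edge 0: e_0 = (-0.98, -1.79);  n_0 = (-0.8771, +0.4802)
edge 2: e_2 = (+2.82, +2.20);  n_2 = (+0.6151, -0.7884)
∠(n_0, n_2) = 156.66°
δ = |180° − 156.66°| = 23.34°
23.34° ≤ 2α = 38.58°  →  valid

δ = 23.34°, valid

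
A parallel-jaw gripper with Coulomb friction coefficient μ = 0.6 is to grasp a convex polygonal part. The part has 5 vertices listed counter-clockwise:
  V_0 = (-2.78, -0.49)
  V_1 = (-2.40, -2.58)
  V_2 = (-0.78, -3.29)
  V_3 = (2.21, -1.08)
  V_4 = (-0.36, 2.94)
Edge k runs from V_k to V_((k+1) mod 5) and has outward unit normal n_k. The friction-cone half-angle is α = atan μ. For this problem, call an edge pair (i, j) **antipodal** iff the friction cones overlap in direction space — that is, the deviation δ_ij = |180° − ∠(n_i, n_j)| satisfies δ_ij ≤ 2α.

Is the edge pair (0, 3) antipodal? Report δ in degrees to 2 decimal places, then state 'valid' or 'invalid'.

α = atan 0.6 = 30.96°;  2α = 61.93°
edge 0: e_0 = (+0.38, -2.09);  n_0 = (-0.9839, -0.1789)
edge 3: e_3 = (-2.57, +4.02);  n_3 = (+0.8425, +0.5386)
∠(n_0, n_3) = 157.71°
δ = |180° − 157.71°| = 22.29°
22.29° ≤ 2α = 61.93°  →  valid

δ = 22.29°, valid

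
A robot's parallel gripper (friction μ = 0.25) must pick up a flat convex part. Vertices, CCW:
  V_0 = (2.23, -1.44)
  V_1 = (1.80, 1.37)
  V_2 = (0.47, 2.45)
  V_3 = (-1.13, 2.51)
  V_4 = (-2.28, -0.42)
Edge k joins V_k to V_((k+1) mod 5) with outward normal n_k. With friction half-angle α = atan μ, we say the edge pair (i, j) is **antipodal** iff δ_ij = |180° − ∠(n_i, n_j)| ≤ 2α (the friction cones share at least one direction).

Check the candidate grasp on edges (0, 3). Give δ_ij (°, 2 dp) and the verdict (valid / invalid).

δ = 30.13°, invalid

α = atan 0.25 = 14.04°;  2α = 28.07°
edge 0: e_0 = (-0.43, +2.81);  n_0 = (+0.9885, +0.1513)
edge 3: e_3 = (-1.15, -2.93);  n_3 = (-0.9309, +0.3654)
∠(n_0, n_3) = 149.87°
δ = |180° − 149.87°| = 30.13°
30.13° > 2α = 28.07°  →  invalid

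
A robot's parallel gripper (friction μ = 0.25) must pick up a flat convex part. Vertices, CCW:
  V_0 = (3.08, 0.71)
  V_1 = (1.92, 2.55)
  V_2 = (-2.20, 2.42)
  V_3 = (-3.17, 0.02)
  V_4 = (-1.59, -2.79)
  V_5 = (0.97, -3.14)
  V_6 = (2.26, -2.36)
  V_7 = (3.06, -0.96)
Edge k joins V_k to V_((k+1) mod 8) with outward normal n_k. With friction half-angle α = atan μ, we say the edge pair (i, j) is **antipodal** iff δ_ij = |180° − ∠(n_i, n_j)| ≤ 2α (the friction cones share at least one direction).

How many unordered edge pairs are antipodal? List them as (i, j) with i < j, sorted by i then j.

α = atan 0.25 = 14.04°;  2α = 28.07°
n_0 = (+0.8459, +0.5333)
n_1 = (-0.0315, +0.9995)
n_2 = (-0.9271, +0.3747)
n_3 = (-0.8717, -0.4901)
n_4 = (-0.1355, -0.9908)
n_5 = (+0.5174, -0.8557)
n_6 = (+0.8682, -0.4961)
n_7 = (+0.9999, -0.0120)
  (0,1): δ = 120.42°  ·
  (0,2): δ = 54.24°  ·
  (0,3): δ = 2.88°  ✓
  (0,4): δ = 49.99°  ·
  (0,5): δ = 88.93°  ·
  (0,6): δ = 118.03°  ·
  (0,7): δ = 147.09°  ·
  (1,2): δ = 113.81°  ·
  (1,3): δ = 62.46°  ·
  (1,4): δ = 9.59°  ✓
  (1,5): δ = 29.35°  ·
  (1,6): δ = 58.45°  ·
  (1,7): δ = 87.51°  ·
  (2,3): δ = 128.65°  ·
  (2,4): δ = 75.78°  ·
  (2,5): δ = 36.83°  ·
  (2,6): δ = 7.74°  ✓
  (2,7): δ = 21.32°  ✓
  (3,4): δ = 127.13°  ·
  (3,5): δ = 88.19°  ·
  (3,6): δ = 59.09°  ·
  (3,7): δ = 30.03°  ·
  (4,5): δ = 141.06°  ·
  (4,6): δ = 111.96°  ·
  (4,7): δ = 82.90°  ·
  (5,6): δ = 150.90°  ·
  (5,7): δ = 121.85°  ·
  (6,7): δ = 150.94°  ·
antipodal pairs: 4

count = 4; pairs: (0,3), (1,4), (2,6), (2,7)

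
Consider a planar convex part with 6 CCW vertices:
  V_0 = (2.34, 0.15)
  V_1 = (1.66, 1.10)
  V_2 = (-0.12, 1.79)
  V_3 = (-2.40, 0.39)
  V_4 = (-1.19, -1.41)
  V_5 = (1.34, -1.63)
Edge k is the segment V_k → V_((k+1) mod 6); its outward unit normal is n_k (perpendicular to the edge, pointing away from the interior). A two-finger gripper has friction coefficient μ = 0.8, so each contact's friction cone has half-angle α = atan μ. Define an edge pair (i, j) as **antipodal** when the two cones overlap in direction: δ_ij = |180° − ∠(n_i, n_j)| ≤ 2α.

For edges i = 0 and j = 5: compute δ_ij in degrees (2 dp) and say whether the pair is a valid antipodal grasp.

α = atan 0.8 = 38.66°;  2α = 77.32°
edge 0: e_0 = (-0.68, +0.95);  n_0 = (+0.8132, +0.5820)
edge 5: e_5 = (+1.00, +1.78);  n_5 = (+0.8718, -0.4898)
∠(n_0, n_5) = 64.92°
δ = |180° − 64.92°| = 115.08°
115.08° > 2α = 77.32°  →  invalid

δ = 115.08°, invalid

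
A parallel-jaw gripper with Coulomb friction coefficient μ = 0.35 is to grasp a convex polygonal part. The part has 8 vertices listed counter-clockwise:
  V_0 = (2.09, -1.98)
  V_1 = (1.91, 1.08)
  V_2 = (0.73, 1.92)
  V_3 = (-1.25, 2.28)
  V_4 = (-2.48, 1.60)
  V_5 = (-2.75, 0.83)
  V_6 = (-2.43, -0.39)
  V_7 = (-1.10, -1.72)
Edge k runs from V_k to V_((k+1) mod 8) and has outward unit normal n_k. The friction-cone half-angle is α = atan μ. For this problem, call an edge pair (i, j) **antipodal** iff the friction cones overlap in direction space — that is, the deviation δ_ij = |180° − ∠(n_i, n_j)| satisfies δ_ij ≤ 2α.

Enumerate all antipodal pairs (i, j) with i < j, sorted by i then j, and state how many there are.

α = atan 0.35 = 19.29°;  2α = 38.58°
n_0 = (+0.9983, +0.0587)
n_1 = (+0.5799, +0.8147)
n_2 = (+0.1789, +0.9839)
n_3 = (-0.4838, +0.8752)
n_4 = (-0.9437, +0.3309)
n_5 = (-0.9673, -0.2537)
n_6 = (-0.7071, -0.7071)
n_7 = (-0.0812, -0.9967)
  (0,1): δ = 128.81°  ·
  (0,2): δ = 103.67°  ·
  (0,3): δ = 64.43°  ·
  (0,4): δ = 22.69°  ✓
  (0,5): δ = 11.33°  ✓
  (0,6): δ = 41.63°  ·
  (0,7): δ = 81.97°  ·
  (1,2): δ = 154.86°  ·
  (1,3): δ = 115.62°  ·
  (1,4): δ = 73.88°  ·
  (1,5): δ = 39.86°  ·
  (1,6): δ = 9.55°  ✓
  (1,7): δ = 30.79°  ✓
  (2,3): δ = 140.76°  ·
  (2,4): δ = 99.02°  ·
  (2,5): δ = 65.00°  ·
  (2,6): δ = 34.70°  ✓
  (2,7): δ = 5.65°  ✓
  (3,4): δ = 138.26°  ·
  (3,5): δ = 104.24°  ·
  (3,6): δ = 73.94°  ·
  (3,7): δ = 33.60°  ✓
  (4,5): δ = 145.98°  ·
  (4,6): δ = 115.68°  ·
  (4,7): δ = 75.34°  ·
  (5,6): δ = 149.70°  ·
  (5,7): δ = 109.36°  ·
  (6,7): δ = 139.66°  ·
antipodal pairs: 7

count = 7; pairs: (0,4), (0,5), (1,6), (1,7), (2,6), (2,7), (3,7)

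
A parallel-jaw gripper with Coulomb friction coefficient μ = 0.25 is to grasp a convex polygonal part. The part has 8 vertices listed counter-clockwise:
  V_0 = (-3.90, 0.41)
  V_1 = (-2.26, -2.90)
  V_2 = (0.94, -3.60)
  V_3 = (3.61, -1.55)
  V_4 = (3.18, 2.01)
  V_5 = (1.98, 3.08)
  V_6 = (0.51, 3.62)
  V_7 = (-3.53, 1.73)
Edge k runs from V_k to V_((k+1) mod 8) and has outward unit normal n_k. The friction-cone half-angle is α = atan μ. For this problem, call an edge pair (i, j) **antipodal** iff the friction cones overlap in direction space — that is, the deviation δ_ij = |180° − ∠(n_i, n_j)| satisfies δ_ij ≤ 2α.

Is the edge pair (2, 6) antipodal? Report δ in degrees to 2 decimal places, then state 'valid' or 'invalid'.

δ = 12.45°, valid

α = atan 0.25 = 14.04°;  2α = 28.07°
edge 2: e_2 = (+2.67, +2.05);  n_2 = (+0.6090, -0.7932)
edge 6: e_6 = (-4.04, -1.89);  n_6 = (-0.4237, +0.9058)
∠(n_2, n_6) = 167.55°
δ = |180° − 167.55°| = 12.45°
12.45° ≤ 2α = 28.07°  →  valid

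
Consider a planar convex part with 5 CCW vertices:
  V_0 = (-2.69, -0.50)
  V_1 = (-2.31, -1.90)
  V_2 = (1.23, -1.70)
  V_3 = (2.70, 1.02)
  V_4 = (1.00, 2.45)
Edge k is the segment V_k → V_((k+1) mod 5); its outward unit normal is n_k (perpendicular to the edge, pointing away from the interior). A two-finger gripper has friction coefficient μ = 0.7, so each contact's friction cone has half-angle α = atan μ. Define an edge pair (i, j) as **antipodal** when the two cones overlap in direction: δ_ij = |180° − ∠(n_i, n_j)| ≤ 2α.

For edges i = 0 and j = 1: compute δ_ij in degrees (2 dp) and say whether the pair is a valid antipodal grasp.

δ = 101.95°, invalid

α = atan 0.7 = 34.99°;  2α = 69.98°
edge 0: e_0 = (+0.38, -1.40);  n_0 = (-0.9651, -0.2620)
edge 1: e_1 = (+3.54, +0.20);  n_1 = (+0.0564, -0.9984)
∠(n_0, n_1) = 78.05°
δ = |180° − 78.05°| = 101.95°
101.95° > 2α = 69.98°  →  invalid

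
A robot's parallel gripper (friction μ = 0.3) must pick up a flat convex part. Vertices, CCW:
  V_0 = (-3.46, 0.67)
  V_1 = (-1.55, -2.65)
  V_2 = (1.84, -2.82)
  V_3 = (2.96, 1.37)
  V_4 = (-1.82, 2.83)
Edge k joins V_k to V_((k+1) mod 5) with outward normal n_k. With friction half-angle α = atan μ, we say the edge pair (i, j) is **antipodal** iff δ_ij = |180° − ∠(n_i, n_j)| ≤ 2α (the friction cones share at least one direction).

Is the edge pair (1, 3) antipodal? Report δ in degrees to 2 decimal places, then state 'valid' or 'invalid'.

α = atan 0.3 = 16.70°;  2α = 33.40°
edge 1: e_1 = (+3.39, -0.17);  n_1 = (-0.0501, -0.9987)
edge 3: e_3 = (-4.78, +1.46);  n_3 = (+0.2921, +0.9564)
∠(n_1, n_3) = 165.89°
δ = |180° − 165.89°| = 14.11°
14.11° ≤ 2α = 33.40°  →  valid

δ = 14.11°, valid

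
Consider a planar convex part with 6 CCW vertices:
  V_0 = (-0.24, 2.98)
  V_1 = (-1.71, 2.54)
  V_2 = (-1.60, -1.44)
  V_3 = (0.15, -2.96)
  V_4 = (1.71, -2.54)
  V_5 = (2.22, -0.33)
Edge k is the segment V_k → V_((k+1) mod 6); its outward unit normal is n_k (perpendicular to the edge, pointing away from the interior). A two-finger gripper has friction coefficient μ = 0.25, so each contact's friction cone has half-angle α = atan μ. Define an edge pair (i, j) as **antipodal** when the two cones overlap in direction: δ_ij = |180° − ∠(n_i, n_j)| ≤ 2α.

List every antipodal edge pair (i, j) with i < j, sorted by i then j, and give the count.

α = atan 0.25 = 14.04°;  2α = 28.07°
n_0 = (-0.2867, +0.9580)
n_1 = (-0.9996, -0.0276)
n_2 = (-0.6558, -0.7550)
n_3 = (+0.2600, -0.9656)
n_4 = (+0.9744, -0.2249)
n_5 = (+0.8026, +0.5965)
  (0,1): δ = 105.08°  ·
  (0,2): δ = 57.64°  ·
  (0,3): δ = 1.59°  ✓
  (0,4): δ = 60.34°  ·
  (0,5): δ = 109.96°  ·
  (1,2): δ = 132.56°  ·
  (1,3): δ = 76.51°  ·
  (1,4): δ = 14.58°  ✓
  (1,5): δ = 35.04°  ·
  (2,3): δ = 123.95°  ·
  (2,4): δ = 62.02°  ·
  (2,5): δ = 12.40°  ✓
  (3,4): δ = 118.06°  ·
  (3,5): δ = 68.45°  ·
  (4,5): δ = 130.39°  ·
antipodal pairs: 3

count = 3; pairs: (0,3), (1,4), (2,5)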